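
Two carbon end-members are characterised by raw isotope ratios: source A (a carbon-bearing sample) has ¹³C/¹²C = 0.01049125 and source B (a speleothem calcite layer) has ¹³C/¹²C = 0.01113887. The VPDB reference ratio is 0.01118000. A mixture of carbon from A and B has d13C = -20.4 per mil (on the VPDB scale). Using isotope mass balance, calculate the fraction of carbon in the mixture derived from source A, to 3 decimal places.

δ_A = (0.01049125/0.01118000 − 1)×1000 = (0.938394 − 1)×1000 = -61.606 per mil
δ_B = (0.01113887/0.01118000 − 1)×1000 = (0.996321 − 1)×1000 = -3.679 per mil
f_A = (δ_mix − δ_B)/(δ_A − δ_B) = (-20.4 − (-3.679))/(-61.606 − (-3.679))
f_A = -16.721 / -57.927 = 0.2887

0.289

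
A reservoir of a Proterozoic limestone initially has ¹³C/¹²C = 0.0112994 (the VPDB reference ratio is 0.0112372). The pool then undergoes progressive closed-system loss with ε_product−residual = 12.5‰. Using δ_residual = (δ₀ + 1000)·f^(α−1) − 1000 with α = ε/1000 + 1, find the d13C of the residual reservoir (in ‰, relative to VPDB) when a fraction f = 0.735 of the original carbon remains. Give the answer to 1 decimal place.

1.7‰

δ₀ = (0.0112994/0.0112372 − 1)×1000 = (1.005535 − 1)×1000 = 5.535‰
α − 1 = ε/1000 = 0.0125
f^(α−1) = 0.735^(0.0125) = 0.996159
δ_res = (5.535 + 1000) × 0.996159 − 1000 = 1001.673 − 1000 = 1.67‰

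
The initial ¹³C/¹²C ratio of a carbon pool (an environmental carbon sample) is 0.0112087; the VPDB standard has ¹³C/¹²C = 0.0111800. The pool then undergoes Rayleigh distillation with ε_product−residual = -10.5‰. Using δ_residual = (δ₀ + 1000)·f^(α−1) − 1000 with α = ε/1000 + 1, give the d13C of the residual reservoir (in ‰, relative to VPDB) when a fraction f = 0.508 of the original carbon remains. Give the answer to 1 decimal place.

9.7‰

δ₀ = (0.0112087/0.0111800 − 1)×1000 = (1.002567 − 1)×1000 = 2.567‰
α − 1 = ε/1000 = -0.0105
f^(α−1) = 0.508^(-0.0105) = 1.007137
δ_res = (2.567 + 1000) × 1.007137 − 1000 = 1009.722 − 1000 = 9.72‰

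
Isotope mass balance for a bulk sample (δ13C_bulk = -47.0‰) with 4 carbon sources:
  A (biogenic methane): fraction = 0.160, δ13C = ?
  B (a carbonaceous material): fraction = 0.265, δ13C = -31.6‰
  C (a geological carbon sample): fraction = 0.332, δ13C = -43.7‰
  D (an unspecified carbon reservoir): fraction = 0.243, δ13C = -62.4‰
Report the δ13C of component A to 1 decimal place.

Isotope mass balance: δ_bulk = Σ fᵢ·δᵢ.
-47.0 = 0.160×δ_A + 0.265×(-31.6) + 0.332×(-43.7) + 0.243×(-62.4)
0.160·δ_A = -47.0 − (-38.046) = -8.954
δ_A = -8.954 / 0.160 = -55.96‰

-56.0‰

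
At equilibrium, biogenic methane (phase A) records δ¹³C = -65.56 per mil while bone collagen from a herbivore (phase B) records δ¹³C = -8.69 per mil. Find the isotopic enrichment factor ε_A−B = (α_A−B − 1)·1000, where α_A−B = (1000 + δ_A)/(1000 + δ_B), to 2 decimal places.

-57.37 per mil

α_A−B = (1000 + -65.56) / (1000 + -8.69) = 934.44 / 991.31 = 0.942631
ε_A−B = (0.942631 − 1) × 1000 = -57.369 per mil
(The approximation ε ≈ δ_A − δ_B would give -56.87 per mil.)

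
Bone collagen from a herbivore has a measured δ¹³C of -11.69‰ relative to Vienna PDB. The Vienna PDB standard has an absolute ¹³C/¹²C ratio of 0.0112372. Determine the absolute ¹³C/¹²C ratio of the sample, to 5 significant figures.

0.011106

R_sample = R_standard × (δ¹³C/1000 + 1)
R_sample = 0.0112372 × (-11.69/1000 + 1) = 0.0112372 × 0.988310
R_sample = 0.0111058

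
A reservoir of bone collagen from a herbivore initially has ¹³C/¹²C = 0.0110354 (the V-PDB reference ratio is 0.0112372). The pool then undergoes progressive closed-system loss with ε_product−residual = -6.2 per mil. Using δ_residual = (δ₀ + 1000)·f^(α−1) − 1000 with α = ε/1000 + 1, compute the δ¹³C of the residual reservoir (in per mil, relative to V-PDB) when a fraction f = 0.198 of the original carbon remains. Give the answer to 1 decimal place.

-8.0 per mil

δ₀ = (0.0110354/0.0112372 − 1)×1000 = (0.982042 − 1)×1000 = -17.958 per mil
α − 1 = ε/1000 = -0.0062
f^(α−1) = 0.198^(-0.0062) = 1.010091
δ_res = (-17.958 + 1000) × 1.010091 − 1000 = 991.952 − 1000 = -8.05 per mil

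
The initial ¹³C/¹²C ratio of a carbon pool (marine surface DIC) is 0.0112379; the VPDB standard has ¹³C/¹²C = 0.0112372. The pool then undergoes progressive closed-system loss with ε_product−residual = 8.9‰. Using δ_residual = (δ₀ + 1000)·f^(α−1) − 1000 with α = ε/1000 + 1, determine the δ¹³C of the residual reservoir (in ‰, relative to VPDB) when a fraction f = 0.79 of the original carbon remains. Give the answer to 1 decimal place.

-2.0‰

δ₀ = (0.0112379/0.0112372 − 1)×1000 = (1.000062 − 1)×1000 = 0.062‰
α − 1 = ε/1000 = 0.0089
f^(α−1) = 0.79^(0.0089) = 0.997904
δ_res = (0.062 + 1000) × 0.997904 − 1000 = 997.966 − 1000 = -2.03‰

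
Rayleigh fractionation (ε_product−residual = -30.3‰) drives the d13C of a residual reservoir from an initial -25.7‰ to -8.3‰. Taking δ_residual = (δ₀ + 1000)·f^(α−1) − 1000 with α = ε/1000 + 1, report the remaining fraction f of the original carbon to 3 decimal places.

0.558

α − 1 = ε/1000 = -0.0303
(δ_res + 1000)/(δ₀ + 1000) = (-8.3 + 1000)/(-25.7 + 1000) = 991.7/974.3 = 1.017859
f = 1.017859^(1/-0.0303) = exp(ln(1.017859)/-0.0303) = exp(0.01770/-0.0303)
f = exp(-0.5842) = 0.5575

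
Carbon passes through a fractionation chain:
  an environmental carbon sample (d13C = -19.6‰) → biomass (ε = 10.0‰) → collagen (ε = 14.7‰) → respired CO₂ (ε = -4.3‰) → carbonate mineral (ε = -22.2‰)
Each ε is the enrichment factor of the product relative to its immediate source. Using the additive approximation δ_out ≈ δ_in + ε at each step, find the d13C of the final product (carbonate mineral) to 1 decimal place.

-21.4‰

step 1: δ ≈ -19.6 + (10.0) = -9.6‰
step 2: δ ≈ -9.6 + (14.7) = 5.1‰
step 3: δ ≈ 5.1 + (-4.3) = 0.8‰
step 4: δ ≈ 0.8 + (-22.2) = -21.4‰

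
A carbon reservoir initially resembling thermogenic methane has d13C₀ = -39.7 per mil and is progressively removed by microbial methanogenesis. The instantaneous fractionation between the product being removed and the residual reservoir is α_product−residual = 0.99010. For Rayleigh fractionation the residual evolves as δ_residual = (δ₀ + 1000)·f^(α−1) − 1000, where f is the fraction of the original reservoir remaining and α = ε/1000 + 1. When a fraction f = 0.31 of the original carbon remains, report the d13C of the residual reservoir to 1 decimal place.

Rayleigh residual: δ_res = (δ₀ + 1000)·f^(α−1) − 1000
α − 1 = -0.00990
f^(α−1) = 0.31^(-0.00990) = 1.011662
δ_res = (-39.7 + 1000) × 1.011662 − 1000 = 971.499 − 1000 = -28.50 per mil

-28.5 per mil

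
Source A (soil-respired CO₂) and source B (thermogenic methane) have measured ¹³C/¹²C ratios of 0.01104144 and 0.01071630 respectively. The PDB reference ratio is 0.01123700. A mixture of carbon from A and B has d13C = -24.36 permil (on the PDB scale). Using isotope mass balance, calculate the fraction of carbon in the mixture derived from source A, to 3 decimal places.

0.760

δ_A = (0.01104144/0.01123700 − 1)×1000 = (0.982597 − 1)×1000 = -17.403 permil
δ_B = (0.01071630/0.01123700 − 1)×1000 = (0.953662 − 1)×1000 = -46.338 permil
f_A = (δ_mix − δ_B)/(δ_A − δ_B) = (-24.36 − (-46.338))/(-17.403 − (-46.338))
f_A = 21.978 / 28.935 = 0.7596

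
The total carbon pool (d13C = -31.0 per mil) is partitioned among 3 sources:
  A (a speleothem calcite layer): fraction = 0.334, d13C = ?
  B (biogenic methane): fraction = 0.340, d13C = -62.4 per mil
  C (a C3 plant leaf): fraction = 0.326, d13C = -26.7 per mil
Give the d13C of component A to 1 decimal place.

-3.2 per mil

Isotope mass balance: δ_bulk = Σ fᵢ·δᵢ.
-31.0 = 0.334×δ_A + 0.340×(-62.4) + 0.326×(-26.7)
0.334·δ_A = -31.0 − (-29.920) = -1.080
δ_A = -1.080 / 0.334 = -3.23 per mil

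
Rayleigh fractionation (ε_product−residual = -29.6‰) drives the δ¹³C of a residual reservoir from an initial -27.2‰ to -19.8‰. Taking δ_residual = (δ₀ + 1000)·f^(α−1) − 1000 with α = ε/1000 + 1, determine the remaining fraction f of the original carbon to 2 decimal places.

α − 1 = ε/1000 = -0.0296
(δ_res + 1000)/(δ₀ + 1000) = (-19.8 + 1000)/(-27.2 + 1000) = 980.2/972.8 = 1.007607
f = 1.007607^(1/-0.0296) = exp(ln(1.007607)/-0.0296) = exp(0.00758/-0.0296)
f = exp(-0.2560) = 0.7741

0.77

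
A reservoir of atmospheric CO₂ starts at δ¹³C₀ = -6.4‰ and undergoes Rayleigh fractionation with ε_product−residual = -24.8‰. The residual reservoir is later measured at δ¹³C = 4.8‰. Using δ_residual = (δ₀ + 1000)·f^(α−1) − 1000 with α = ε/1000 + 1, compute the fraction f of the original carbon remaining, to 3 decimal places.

0.636

α − 1 = ε/1000 = -0.0248
(δ_res + 1000)/(δ₀ + 1000) = (4.8 + 1000)/(-6.4 + 1000) = 1004.8/993.6 = 1.011272
f = 1.011272^(1/-0.0248) = exp(ln(1.011272)/-0.0248) = exp(0.01121/-0.0248)
f = exp(-0.4520) = 0.6364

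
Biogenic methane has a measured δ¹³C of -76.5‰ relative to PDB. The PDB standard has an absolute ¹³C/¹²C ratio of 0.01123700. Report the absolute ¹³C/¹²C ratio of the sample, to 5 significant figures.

0.010377

R_sample = R_standard × (δ¹³C/1000 + 1)
R_sample = 0.01123700 × (-76.5/1000 + 1) = 0.01123700 × 0.923500
R_sample = 0.0103774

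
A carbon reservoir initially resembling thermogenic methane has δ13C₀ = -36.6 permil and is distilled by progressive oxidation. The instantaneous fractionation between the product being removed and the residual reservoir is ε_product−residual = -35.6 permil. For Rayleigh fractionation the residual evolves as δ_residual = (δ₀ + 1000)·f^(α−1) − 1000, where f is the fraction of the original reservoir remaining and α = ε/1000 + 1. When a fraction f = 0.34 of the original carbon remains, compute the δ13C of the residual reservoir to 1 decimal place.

1.1 permil

Rayleigh residual: δ_res = (δ₀ + 1000)·f^(α−1) − 1000
α = ε/1000 + 1 = 0.96440, so α − 1 = -0.03560
f^(α−1) = 0.34^(-0.03560) = 1.039153
δ_res = (-36.6 + 1000) × 1.039153 − 1000 = 1001.120 − 1000 = 1.12 permil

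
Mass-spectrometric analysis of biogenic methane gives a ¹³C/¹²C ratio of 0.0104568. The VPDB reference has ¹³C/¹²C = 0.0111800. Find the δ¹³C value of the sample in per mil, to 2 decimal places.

-64.69 per mil

δ¹³C = (R_sample / R_standard − 1) × 1000
R_sample / R_standard = 0.0104568 / 0.0111800 = 0.935313
δ¹³C = (0.935313 − 1) × 1000 = -64.687 per mil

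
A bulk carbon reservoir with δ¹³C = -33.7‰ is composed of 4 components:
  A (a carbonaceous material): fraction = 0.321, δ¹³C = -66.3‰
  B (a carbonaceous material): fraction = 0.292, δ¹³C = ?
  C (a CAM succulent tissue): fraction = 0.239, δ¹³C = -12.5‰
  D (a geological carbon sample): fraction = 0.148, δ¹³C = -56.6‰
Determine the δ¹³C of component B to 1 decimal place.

-3.6‰

Isotope mass balance: δ_bulk = Σ fᵢ·δᵢ.
-33.7 = 0.321×(-66.3) + 0.292×δ_B + 0.239×(-12.5) + 0.148×(-56.6)
0.292·δ_B = -33.7 − (-32.647) = -1.053
δ_B = -1.053 / 0.292 = -3.61‰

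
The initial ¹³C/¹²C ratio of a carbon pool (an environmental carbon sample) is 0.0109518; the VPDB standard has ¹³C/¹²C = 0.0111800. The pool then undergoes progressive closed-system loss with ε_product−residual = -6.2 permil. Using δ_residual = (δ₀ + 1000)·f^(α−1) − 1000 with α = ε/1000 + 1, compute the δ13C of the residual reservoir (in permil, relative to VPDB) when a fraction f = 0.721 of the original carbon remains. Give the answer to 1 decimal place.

-18.4 permil

δ₀ = (0.0109518/0.0111800 − 1)×1000 = (0.979589 − 1)×1000 = -20.411 permil
α − 1 = ε/1000 = -0.0062
f^(α−1) = 0.721^(-0.0062) = 1.002030
δ_res = (-20.411 + 1000) × 1.002030 − 1000 = 981.577 − 1000 = -18.42 permil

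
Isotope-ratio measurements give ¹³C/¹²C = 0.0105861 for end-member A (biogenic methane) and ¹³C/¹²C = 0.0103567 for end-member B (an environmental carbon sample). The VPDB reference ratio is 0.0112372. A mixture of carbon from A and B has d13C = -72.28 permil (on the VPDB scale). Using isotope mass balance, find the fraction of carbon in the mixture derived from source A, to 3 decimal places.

0.298

δ_A = (0.0105861/0.0112372 − 1)×1000 = (0.942059 − 1)×1000 = -57.941 permil
δ_B = (0.0103567/0.0112372 − 1)×1000 = (0.921644 − 1)×1000 = -78.356 permil
f_A = (δ_mix − δ_B)/(δ_A − δ_B) = (-72.28 − (-78.356))/(-57.941 − (-78.356))
f_A = 6.076 / 20.414 = 0.2976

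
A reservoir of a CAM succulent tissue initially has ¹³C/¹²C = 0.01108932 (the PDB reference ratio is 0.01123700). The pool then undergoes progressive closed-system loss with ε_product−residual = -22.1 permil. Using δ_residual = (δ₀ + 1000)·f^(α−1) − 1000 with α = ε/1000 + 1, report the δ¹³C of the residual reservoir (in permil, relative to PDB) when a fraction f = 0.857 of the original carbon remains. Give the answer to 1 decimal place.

-9.8 permil

δ₀ = (0.01108932/0.01123700 − 1)×1000 = (0.986858 − 1)×1000 = -13.142 permil
α − 1 = ε/1000 = -0.0221
f^(α−1) = 0.857^(-0.0221) = 1.003416
δ_res = (-13.142 + 1000) × 1.003416 − 1000 = 990.229 − 1000 = -9.77 permil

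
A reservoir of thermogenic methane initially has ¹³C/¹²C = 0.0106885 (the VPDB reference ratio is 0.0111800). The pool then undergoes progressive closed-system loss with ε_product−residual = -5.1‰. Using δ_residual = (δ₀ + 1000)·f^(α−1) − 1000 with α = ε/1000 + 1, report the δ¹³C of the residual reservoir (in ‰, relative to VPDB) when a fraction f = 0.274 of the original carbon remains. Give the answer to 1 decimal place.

δ₀ = (0.0106885/0.0111800 − 1)×1000 = (0.956038 − 1)×1000 = -43.962‰
α − 1 = ε/1000 = -0.0051
f^(α−1) = 0.274^(-0.0051) = 1.006624
δ_res = (-43.962 + 1000) × 1.006624 − 1000 = 962.371 − 1000 = -37.63‰

-37.6‰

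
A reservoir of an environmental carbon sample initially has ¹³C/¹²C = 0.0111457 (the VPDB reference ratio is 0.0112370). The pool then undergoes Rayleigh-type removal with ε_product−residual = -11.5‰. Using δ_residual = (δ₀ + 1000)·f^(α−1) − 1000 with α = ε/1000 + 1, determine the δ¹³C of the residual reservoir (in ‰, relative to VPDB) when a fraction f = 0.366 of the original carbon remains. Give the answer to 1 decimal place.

3.4‰

δ₀ = (0.0111457/0.0112370 − 1)×1000 = (0.991875 − 1)×1000 = -8.125‰
α − 1 = ε/1000 = -0.0115
f^(α−1) = 0.366^(-0.0115) = 1.011626
δ_res = (-8.125 + 1000) × 1.011626 − 1000 = 1003.407 − 1000 = 3.41‰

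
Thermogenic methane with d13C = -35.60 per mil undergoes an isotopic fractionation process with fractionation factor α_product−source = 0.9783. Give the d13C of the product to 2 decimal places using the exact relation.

-56.53 per mil

δ_product = (δ_source + 1000)·α − 1000
δ_product = (-35.60 + 1000) × 0.9783 − 1000
δ_product = 943.473 − 1000 = -56.527 per mil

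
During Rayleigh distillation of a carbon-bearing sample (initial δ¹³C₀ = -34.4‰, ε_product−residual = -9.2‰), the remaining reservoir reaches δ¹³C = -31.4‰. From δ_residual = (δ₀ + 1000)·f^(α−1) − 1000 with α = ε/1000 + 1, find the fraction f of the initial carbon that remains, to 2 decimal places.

0.71

α − 1 = ε/1000 = -0.0092
(δ_res + 1000)/(δ₀ + 1000) = (-31.4 + 1000)/(-34.4 + 1000) = 968.6/965.6 = 1.003107
f = 1.003107^(1/-0.0092) = exp(ln(1.003107)/-0.0092) = exp(0.00310/-0.0092)
f = exp(-0.3372) = 0.7138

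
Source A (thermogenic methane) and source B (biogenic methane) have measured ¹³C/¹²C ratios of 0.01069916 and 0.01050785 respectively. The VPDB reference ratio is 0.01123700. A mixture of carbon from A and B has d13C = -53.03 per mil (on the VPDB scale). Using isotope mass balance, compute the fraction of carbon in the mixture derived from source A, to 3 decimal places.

0.697

δ_A = (0.01069916/0.01123700 − 1)×1000 = (0.952137 − 1)×1000 = -47.863 per mil
δ_B = (0.01050785/0.01123700 − 1)×1000 = (0.935112 − 1)×1000 = -64.888 per mil
f_A = (δ_mix − δ_B)/(δ_A − δ_B) = (-53.03 − (-64.888))/(-47.863 − (-64.888))
f_A = 11.858 / 17.025 = 0.6965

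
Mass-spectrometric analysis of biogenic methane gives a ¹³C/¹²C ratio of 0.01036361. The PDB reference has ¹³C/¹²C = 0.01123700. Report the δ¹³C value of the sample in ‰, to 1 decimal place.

δ¹³C = (R_sample / R_standard − 1) × 1000
R_sample / R_standard = 0.01036361 / 0.01123700 = 0.922276
δ¹³C = (0.922276 − 1) × 1000 = -77.72‰

-77.7‰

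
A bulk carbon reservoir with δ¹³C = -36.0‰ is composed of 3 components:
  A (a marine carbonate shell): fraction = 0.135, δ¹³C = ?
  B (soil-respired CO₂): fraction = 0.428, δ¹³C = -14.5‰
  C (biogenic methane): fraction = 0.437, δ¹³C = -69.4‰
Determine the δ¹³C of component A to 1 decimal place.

4.0‰

Isotope mass balance: δ_bulk = Σ fᵢ·δᵢ.
-36.0 = 0.135×δ_A + 0.428×(-14.5) + 0.437×(-69.4)
0.135·δ_A = -36.0 − (-36.534) = 0.534
δ_A = 0.534 / 0.135 = 3.95‰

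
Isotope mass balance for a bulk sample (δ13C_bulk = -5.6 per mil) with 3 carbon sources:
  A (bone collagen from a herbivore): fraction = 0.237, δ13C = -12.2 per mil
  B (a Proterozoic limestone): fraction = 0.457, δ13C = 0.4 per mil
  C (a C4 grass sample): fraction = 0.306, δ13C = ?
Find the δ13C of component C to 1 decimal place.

Isotope mass balance: δ_bulk = Σ fᵢ·δᵢ.
-5.6 = 0.237×(-12.2) + 0.457×(0.4) + 0.306×δ_C
0.306·δ_C = -5.6 − (-2.709) = -2.891
δ_C = -2.891 / 0.306 = -9.45 per mil

-9.4 per mil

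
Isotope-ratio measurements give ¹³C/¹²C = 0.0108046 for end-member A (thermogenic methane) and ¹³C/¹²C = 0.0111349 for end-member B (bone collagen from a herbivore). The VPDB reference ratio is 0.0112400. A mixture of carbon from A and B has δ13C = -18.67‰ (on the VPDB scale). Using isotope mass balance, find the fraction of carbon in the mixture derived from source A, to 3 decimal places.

δ_A = (0.0108046/0.0112400 − 1)×1000 = (0.961263 − 1)×1000 = -38.737‰
δ_B = (0.0111349/0.0112400 − 1)×1000 = (0.990649 − 1)×1000 = -9.351‰
f_A = (δ_mix − δ_B)/(δ_A − δ_B) = (-18.67 − (-9.351))/(-38.737 − (-9.351))
f_A = -9.319 / -29.386 = 0.3171

0.317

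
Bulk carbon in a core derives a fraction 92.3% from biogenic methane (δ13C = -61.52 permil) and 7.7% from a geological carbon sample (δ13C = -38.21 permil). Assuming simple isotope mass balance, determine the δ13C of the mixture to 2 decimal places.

δ_mix = f_A·δ_A + f_B·δ_B
δ_mix = 0.923 × (-61.52) + 0.077 × (-38.21)
δ_mix = -56.783 + -2.942 = -59.725 permil

-59.73 permil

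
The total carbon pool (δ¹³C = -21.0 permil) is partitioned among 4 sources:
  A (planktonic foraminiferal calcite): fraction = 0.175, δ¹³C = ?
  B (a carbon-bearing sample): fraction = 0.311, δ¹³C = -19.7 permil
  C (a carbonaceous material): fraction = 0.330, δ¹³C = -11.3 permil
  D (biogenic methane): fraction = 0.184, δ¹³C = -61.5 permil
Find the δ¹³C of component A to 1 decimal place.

1.0 permil

Isotope mass balance: δ_bulk = Σ fᵢ·δᵢ.
-21.0 = 0.175×δ_A + 0.311×(-19.7) + 0.330×(-11.3) + 0.184×(-61.5)
0.175·δ_A = -21.0 − (-21.172) = 0.172
δ_A = 0.172 / 0.175 = 0.98 permil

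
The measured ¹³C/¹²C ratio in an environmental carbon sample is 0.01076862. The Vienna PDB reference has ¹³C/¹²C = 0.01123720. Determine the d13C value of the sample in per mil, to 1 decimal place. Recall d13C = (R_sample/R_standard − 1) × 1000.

d13C = (R_sample / R_standard − 1) × 1000
R_sample / R_standard = 0.01076862 / 0.01123720 = 0.958301
d13C = (0.958301 − 1) × 1000 = -41.70 per mil

-41.7 per mil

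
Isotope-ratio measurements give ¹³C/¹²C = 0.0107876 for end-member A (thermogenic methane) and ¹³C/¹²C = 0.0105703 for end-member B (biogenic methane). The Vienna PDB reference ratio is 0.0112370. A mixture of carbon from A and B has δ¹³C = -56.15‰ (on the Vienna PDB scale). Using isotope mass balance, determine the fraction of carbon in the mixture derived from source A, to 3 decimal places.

0.164

δ_A = (0.0107876/0.0112370 − 1)×1000 = (0.960007 − 1)×1000 = -39.993‰
δ_B = (0.0105703/0.0112370 − 1)×1000 = (0.940669 − 1)×1000 = -59.331‰
f_A = (δ_mix − δ_B)/(δ_A − δ_B) = (-56.15 − (-59.331))/(-39.993 − (-59.331))
f_A = 3.181 / 19.338 = 0.1645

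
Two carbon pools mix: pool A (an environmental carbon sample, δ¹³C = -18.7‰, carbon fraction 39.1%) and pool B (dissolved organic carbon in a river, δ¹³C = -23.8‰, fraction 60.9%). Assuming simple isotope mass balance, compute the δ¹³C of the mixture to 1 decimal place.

δ_mix = f_A·δ_A + f_B·δ_B
δ_mix = 0.391 × (-18.7) + 0.609 × (-23.8)
δ_mix = -7.31 + -14.49 = -21.81‰

-21.8‰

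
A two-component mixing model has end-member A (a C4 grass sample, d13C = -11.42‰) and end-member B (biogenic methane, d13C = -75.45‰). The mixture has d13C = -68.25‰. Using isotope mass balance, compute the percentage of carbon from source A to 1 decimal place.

11.2%

δ_mix = f_A·δ_A + (1 − f_A)·δ_B  ⇒  f_A = (δ_mix − δ_B)/(δ_A − δ_B)
f_A = (-68.25 − (-75.45)) / (-11.42 − (-75.45))
f_A = 7.20 / 64.03 = 0.1124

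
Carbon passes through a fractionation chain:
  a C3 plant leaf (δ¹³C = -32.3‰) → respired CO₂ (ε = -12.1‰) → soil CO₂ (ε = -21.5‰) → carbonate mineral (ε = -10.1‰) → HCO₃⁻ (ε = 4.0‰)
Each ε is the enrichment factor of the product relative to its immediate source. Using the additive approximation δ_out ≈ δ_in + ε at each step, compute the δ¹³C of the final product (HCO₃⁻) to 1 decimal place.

step 1: δ ≈ -32.3 + (-12.1) = -44.4‰
step 2: δ ≈ -44.4 + (-21.5) = -65.9‰
step 3: δ ≈ -65.9 + (-10.1) = -76.0‰
step 4: δ ≈ -76.0 + (4.0) = -72.0‰

-72.0‰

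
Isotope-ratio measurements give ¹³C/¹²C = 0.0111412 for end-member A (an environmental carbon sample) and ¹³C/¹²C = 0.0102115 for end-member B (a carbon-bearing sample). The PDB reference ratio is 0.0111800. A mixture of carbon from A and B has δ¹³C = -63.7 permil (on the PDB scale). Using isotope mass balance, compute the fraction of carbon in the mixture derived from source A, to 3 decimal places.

δ_A = (0.0111412/0.0111800 − 1)×1000 = (0.996530 − 1)×1000 = -3.470 permil
δ_B = (0.0102115/0.0111800 − 1)×1000 = (0.913372 − 1)×1000 = -86.628 permil
f_A = (δ_mix − δ_B)/(δ_A − δ_B) = (-63.7 − (-86.628))/(-3.470 − (-86.628))
f_A = 22.928 / 83.157 = 0.2757

0.276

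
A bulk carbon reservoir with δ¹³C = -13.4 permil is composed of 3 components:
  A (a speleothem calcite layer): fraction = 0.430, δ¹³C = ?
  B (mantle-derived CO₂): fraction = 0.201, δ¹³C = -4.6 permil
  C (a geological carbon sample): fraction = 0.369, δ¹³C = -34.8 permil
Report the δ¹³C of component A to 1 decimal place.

0.9 permil

Isotope mass balance: δ_bulk = Σ fᵢ·δᵢ.
-13.4 = 0.430×δ_A + 0.201×(-4.6) + 0.369×(-34.8)
0.430·δ_A = -13.4 − (-13.766) = 0.366
δ_A = 0.366 / 0.430 = 0.85 permil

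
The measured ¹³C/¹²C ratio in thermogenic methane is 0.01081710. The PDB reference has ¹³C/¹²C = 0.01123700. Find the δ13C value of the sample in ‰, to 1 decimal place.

δ13C = (R_sample / R_standard − 1) × 1000
R_sample / R_standard = 0.01081710 / 0.01123700 = 0.962632
δ13C = (0.962632 − 1) × 1000 = -37.37‰

-37.4‰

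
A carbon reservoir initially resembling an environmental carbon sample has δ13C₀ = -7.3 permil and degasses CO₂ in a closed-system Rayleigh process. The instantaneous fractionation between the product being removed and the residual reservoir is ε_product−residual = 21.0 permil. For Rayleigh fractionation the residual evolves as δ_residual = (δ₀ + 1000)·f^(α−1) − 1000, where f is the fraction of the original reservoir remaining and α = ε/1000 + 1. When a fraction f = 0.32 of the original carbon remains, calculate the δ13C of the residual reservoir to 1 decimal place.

-30.8 permil

Rayleigh residual: δ_res = (δ₀ + 1000)·f^(α−1) − 1000
α = ε/1000 + 1 = 1.02100, so α − 1 = 0.02100
f^(α−1) = 0.32^(0.02100) = 0.976356
δ_res = (-7.3 + 1000) × 0.976356 − 1000 = 969.228 − 1000 = -30.77 permil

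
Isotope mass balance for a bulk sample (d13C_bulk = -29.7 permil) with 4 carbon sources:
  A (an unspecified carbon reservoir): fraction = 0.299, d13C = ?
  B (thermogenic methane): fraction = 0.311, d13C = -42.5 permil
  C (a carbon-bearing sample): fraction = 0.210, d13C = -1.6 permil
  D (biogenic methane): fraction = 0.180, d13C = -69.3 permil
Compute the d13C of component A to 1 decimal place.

Isotope mass balance: δ_bulk = Σ fᵢ·δᵢ.
-29.7 = 0.299×δ_A + 0.311×(-42.5) + 0.210×(-1.6) + 0.180×(-69.3)
0.299·δ_A = -29.7 − (-26.027) = -3.673
δ_A = -3.673 / 0.299 = -12.28 permil

-12.3 permil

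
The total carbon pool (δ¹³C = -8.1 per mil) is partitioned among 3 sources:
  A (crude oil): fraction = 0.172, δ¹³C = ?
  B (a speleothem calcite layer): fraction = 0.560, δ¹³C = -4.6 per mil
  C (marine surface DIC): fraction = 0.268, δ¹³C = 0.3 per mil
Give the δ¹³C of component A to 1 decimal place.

Isotope mass balance: δ_bulk = Σ fᵢ·δᵢ.
-8.1 = 0.172×δ_A + 0.560×(-4.6) + 0.268×(0.3)
0.172·δ_A = -8.1 − (-2.496) = -5.604
δ_A = -5.604 / 0.172 = -32.58 per mil

-32.6 per mil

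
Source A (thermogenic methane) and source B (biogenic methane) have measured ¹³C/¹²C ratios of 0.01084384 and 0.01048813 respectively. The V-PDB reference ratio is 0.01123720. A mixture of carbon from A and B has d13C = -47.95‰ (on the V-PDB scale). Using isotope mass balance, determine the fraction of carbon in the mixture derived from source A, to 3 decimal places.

δ_A = (0.01084384/0.01123720 − 1)×1000 = (0.964995 − 1)×1000 = -35.005‰
δ_B = (0.01048813/0.01123720 − 1)×1000 = (0.933340 − 1)×1000 = -66.660‰
f_A = (δ_mix − δ_B)/(δ_A − δ_B) = (-47.95 − (-66.660))/(-35.005 − (-66.660))
f_A = 18.710 / 31.655 = 0.5911

0.591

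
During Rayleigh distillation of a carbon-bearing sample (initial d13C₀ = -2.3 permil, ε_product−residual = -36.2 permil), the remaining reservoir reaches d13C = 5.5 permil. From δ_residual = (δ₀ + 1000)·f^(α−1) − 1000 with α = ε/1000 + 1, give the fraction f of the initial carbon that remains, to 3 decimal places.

0.806

α − 1 = ε/1000 = -0.0362
(δ_res + 1000)/(δ₀ + 1000) = (5.5 + 1000)/(-2.3 + 1000) = 1005.5/997.7 = 1.007818
f = 1.007818^(1/-0.0362) = exp(ln(1.007818)/-0.0362) = exp(0.00779/-0.0362)
f = exp(-0.2151) = 0.8064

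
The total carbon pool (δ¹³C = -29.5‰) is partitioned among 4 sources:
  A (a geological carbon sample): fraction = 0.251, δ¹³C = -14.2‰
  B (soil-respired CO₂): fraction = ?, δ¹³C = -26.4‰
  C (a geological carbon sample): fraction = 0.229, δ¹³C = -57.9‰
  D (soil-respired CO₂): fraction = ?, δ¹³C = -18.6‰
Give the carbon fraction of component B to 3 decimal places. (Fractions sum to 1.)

0.385

Let f_B and f_D be the unknown fractions; fractions sum to 1 so f_B + f_D = 0.520.
Mass balance: Σ fᵢ·δᵢ = δ_bulk ⇒ f_B·(-26.4) + f_D·(-18.6) = -29.5 − (-16.823) = -12.677
Substitute f_D = 0.520 − f_B:
f_B·(-26.4 − -18.6) = -12.677 − 0.520×(-18.6) = -3.005
f_B = -3.005 / -7.8 = 0.3852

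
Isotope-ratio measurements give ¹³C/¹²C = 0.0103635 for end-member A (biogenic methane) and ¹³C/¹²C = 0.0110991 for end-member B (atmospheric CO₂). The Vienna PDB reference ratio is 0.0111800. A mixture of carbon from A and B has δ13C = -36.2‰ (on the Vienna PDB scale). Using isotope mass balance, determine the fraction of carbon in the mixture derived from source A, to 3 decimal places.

δ_A = (0.0103635/0.0111800 − 1)×1000 = (0.926968 − 1)×1000 = -73.032‰
δ_B = (0.0110991/0.0111800 − 1)×1000 = (0.992764 − 1)×1000 = -7.236‰
f_A = (δ_mix − δ_B)/(δ_A − δ_B) = (-36.2 − (-7.236))/(-73.032 − (-7.236))
f_A = -28.964 / -65.796 = 0.4402

0.440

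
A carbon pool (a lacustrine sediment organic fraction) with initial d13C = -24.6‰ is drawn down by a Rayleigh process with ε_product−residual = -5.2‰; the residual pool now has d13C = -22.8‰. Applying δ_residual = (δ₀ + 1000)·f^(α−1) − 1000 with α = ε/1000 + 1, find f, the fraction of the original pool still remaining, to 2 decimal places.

α − 1 = ε/1000 = -0.0052
(δ_res + 1000)/(δ₀ + 1000) = (-22.8 + 1000)/(-24.6 + 1000) = 977.2/975.4 = 1.001845
f = 1.001845^(1/-0.0052) = exp(ln(1.001845)/-0.0052) = exp(0.00184/-0.0052)
f = exp(-0.3546) = 0.7015

0.70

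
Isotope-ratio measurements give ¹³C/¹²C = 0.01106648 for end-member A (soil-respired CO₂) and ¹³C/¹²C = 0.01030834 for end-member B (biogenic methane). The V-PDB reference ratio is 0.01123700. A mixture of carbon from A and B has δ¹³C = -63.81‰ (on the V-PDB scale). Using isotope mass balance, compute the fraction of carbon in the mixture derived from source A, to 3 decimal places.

δ_A = (0.01106648/0.01123700 − 1)×1000 = (0.984825 − 1)×1000 = -15.175‰
δ_B = (0.01030834/0.01123700 − 1)×1000 = (0.917357 − 1)×1000 = -82.643‰
f_A = (δ_mix − δ_B)/(δ_A − δ_B) = (-63.81 − (-82.643))/(-15.175 − (-82.643))
f_A = 18.833 / 67.468 = 0.2791

0.279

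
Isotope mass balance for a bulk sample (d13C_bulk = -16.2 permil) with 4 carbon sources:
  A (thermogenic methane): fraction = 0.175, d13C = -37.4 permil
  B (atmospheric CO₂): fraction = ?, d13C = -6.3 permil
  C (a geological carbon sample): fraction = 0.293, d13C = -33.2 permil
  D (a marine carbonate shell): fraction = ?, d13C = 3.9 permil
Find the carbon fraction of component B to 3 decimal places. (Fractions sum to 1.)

0.196

Let f_B and f_D be the unknown fractions; fractions sum to 1 so f_B + f_D = 0.532.
Mass balance: Σ fᵢ·δᵢ = δ_bulk ⇒ f_B·(-6.3) + f_D·(3.9) = -16.2 − (-16.273) = 0.073
Substitute f_D = 0.532 − f_B:
f_B·(-6.3 − 3.9) = 0.073 − 0.532×(3.9) = -2.002
f_B = -2.002 / -10.2 = 0.1963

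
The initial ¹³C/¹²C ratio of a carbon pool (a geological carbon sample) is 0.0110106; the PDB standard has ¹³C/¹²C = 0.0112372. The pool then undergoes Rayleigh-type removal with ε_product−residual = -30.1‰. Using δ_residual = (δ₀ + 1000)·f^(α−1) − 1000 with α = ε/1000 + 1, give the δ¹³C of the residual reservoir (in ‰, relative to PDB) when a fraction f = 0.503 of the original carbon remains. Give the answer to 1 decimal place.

δ₀ = (0.0110106/0.0112372 − 1)×1000 = (0.979835 − 1)×1000 = -20.165‰
α − 1 = ε/1000 = -0.0301
f^(α−1) = 0.503^(-0.0301) = 1.020899
δ_res = (-20.165 + 1000) × 1.020899 − 1000 = 1000.312 − 1000 = 0.31‰

0.3‰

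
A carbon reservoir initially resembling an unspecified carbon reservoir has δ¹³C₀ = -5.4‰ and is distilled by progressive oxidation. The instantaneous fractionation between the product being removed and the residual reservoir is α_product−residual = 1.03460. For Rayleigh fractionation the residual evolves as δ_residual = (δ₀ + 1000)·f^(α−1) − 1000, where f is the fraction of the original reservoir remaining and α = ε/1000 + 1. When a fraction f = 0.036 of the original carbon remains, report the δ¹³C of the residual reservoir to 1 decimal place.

Rayleigh residual: δ_res = (δ₀ + 1000)·f^(α−1) − 1000
α − 1 = 0.03460
f^(α−1) = 0.036^(0.03460) = 0.891350
δ_res = (-5.4 + 1000) × 0.891350 − 1000 = 886.536 − 1000 = -113.46‰

-113.5‰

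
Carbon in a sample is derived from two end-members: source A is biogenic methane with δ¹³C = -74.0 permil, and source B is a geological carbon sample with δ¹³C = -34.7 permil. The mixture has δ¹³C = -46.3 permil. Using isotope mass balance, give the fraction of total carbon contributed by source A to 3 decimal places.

δ_mix = f_A·δ_A + (1 − f_A)·δ_B  ⇒  f_A = (δ_mix − δ_B)/(δ_A − δ_B)
f_A = (-46.3 − (-34.7)) / (-74.0 − (-34.7))
f_A = -11.6 / -39.3 = 0.2952

0.295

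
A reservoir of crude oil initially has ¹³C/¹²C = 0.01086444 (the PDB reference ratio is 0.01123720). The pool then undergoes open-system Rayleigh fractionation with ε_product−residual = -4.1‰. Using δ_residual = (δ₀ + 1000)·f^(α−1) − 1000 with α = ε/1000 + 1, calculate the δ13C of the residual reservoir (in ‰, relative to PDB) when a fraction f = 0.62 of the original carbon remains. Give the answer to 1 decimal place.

-31.3‰

δ₀ = (0.01086444/0.01123720 − 1)×1000 = (0.966828 − 1)×1000 = -33.172‰
α − 1 = ε/1000 = -0.0041
f^(α−1) = 0.62^(-0.0041) = 1.001962
δ_res = (-33.172 + 1000) × 1.001962 − 1000 = 968.725 − 1000 = -31.28‰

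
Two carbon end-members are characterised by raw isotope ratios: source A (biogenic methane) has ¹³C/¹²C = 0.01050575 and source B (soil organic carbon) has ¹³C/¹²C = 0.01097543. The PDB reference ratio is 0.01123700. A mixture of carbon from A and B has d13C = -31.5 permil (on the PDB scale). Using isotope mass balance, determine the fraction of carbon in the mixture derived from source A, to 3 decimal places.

δ_A = (0.01050575/0.01123700 − 1)×1000 = (0.934925 − 1)×1000 = -65.075 permil
δ_B = (0.01097543/0.01123700 − 1)×1000 = (0.976722 − 1)×1000 = -23.278 permil
f_A = (δ_mix − δ_B)/(δ_A − δ_B) = (-31.5 − (-23.278))/(-65.075 − (-23.278))
f_A = -8.222 / -41.798 = 0.1967

0.197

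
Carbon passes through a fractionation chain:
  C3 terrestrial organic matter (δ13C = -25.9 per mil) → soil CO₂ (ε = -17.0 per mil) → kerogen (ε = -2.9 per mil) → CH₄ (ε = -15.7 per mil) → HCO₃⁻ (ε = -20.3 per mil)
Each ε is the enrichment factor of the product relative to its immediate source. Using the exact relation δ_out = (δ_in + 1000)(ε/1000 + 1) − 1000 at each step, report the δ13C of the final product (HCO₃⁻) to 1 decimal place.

-79.3 per mil

step 1: δ = (-25.90 + 1000)·(-17.0/1000 + 1) − 1000 = -42.46 per mil
step 2: δ = (-42.46 + 1000)·(-2.9/1000 + 1) − 1000 = -45.24 per mil
step 3: δ = (-45.24 + 1000)·(-15.7/1000 + 1) − 1000 = -60.23 per mil
step 4: δ = (-60.23 + 1000)·(-20.3/1000 + 1) − 1000 = -79.30 per mil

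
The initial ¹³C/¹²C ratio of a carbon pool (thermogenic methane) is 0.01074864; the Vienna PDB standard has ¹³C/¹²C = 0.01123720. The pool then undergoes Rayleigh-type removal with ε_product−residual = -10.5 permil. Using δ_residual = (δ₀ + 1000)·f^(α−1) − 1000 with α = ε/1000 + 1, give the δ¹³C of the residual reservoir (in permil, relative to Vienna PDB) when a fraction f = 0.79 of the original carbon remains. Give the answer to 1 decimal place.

-41.1 permil

δ₀ = (0.01074864/0.01123720 − 1)×1000 = (0.956523 − 1)×1000 = -43.477 permil
α − 1 = ε/1000 = -0.0105
f^(α−1) = 0.79^(-0.0105) = 1.002478
δ_res = (-43.477 + 1000) × 1.002478 − 1000 = 958.893 − 1000 = -41.11 permil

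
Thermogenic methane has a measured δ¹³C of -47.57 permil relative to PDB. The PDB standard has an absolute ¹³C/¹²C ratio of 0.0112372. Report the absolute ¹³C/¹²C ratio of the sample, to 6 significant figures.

0.0107026

R_sample = R_standard × (δ¹³C/1000 + 1)
R_sample = 0.0112372 × (-47.57/1000 + 1) = 0.0112372 × 0.952430
R_sample = 0.0107026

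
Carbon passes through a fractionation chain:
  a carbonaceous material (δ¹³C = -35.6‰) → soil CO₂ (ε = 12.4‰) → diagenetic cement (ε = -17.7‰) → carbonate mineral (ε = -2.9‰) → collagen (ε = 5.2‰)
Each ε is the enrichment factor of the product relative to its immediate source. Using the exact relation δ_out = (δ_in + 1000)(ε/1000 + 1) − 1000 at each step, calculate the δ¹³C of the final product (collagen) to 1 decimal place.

step 1: δ = (-35.60 + 1000)·(12.4/1000 + 1) − 1000 = -23.64‰
step 2: δ = (-23.64 + 1000)·(-17.7/1000 + 1) − 1000 = -40.92‰
step 3: δ = (-40.92 + 1000)·(-2.9/1000 + 1) − 1000 = -43.70‰
step 4: δ = (-43.70 + 1000)·(5.2/1000 + 1) − 1000 = -38.73‰

-38.7‰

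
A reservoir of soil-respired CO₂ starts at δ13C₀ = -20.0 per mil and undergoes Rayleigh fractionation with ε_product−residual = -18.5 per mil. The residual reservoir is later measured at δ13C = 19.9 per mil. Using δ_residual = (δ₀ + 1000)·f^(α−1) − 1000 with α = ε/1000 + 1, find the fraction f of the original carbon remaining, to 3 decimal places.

0.116

α − 1 = ε/1000 = -0.0185
(δ_res + 1000)/(δ₀ + 1000) = (19.9 + 1000)/(-20.0 + 1000) = 1019.9/980.0 = 1.040714
f = 1.040714^(1/-0.0185) = exp(ln(1.040714)/-0.0185) = exp(0.03991/-0.0185)
f = exp(-2.1572) = 0.1157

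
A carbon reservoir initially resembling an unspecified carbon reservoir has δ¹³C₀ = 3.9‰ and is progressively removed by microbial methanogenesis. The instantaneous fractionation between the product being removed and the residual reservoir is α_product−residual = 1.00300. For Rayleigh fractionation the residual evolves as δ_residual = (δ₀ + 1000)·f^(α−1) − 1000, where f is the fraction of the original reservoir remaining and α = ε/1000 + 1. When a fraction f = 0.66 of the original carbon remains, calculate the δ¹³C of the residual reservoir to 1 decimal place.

Rayleigh residual: δ_res = (δ₀ + 1000)·f^(α−1) − 1000
α − 1 = 0.00300
f^(α−1) = 0.66^(0.00300) = 0.998754
δ_res = (3.9 + 1000) × 0.998754 − 1000 = 1002.649 − 1000 = 2.65‰

2.6‰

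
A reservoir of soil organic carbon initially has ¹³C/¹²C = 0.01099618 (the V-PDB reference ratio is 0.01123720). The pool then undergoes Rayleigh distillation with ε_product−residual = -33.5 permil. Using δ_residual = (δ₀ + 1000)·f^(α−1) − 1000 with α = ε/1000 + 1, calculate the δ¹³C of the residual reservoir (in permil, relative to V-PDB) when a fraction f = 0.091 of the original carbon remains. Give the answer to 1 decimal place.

δ₀ = (0.01099618/0.01123720 − 1)×1000 = (0.978552 − 1)×1000 = -21.448 permil
α − 1 = ε/1000 = -0.0335
f^(α−1) = 0.091^(-0.0335) = 1.083608
δ_res = (-21.448 + 1000) × 1.083608 − 1000 = 1060.366 − 1000 = 60.37 permil

60.4 permil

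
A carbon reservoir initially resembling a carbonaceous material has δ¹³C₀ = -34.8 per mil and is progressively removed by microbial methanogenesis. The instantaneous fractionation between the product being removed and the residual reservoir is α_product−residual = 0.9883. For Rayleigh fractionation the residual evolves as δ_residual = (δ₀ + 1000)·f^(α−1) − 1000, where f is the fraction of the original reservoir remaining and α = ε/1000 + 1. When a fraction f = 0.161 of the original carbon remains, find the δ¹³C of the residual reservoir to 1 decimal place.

-14.0 per mil

Rayleigh residual: δ_res = (δ₀ + 1000)·f^(α−1) − 1000
α − 1 = -0.01170
f^(α−1) = 0.161^(-0.01170) = 1.021598
δ_res = (-34.8 + 1000) × 1.021598 − 1000 = 986.047 − 1000 = -13.95 per mil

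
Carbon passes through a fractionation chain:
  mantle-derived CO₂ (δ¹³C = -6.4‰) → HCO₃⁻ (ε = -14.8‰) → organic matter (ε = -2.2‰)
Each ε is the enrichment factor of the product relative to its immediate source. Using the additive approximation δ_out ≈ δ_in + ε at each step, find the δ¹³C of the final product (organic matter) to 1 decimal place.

step 1: δ ≈ -6.4 + (-14.8) = -21.2‰
step 2: δ ≈ -21.2 + (-2.2) = -23.4‰

-23.4‰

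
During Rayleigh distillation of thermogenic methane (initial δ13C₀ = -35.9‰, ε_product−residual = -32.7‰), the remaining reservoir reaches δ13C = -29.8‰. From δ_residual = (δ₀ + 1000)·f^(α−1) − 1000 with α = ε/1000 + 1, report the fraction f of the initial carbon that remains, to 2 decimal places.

α − 1 = ε/1000 = -0.0327
(δ_res + 1000)/(δ₀ + 1000) = (-29.8 + 1000)/(-35.9 + 1000) = 970.2/964.1 = 1.006327
f = 1.006327^(1/-0.0327) = exp(ln(1.006327)/-0.0327) = exp(0.00631/-0.0327)
f = exp(-0.1929) = 0.8246

0.82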